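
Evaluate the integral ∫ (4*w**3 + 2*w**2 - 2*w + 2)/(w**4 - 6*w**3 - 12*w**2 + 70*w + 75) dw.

1919*log(w - 5)/576 + log(w + 1)/36 + 41*log(w + 3)/64 - 271/(24*w - 120) + C

Factor the denominator: (w - 5)**2*(w + 1)*(w + 3).
Partial-fraction decomposition: 41/(64*(w + 3)) + 1/(36*(w + 1)) + 1919/(576*(w - 5)) + 271/(24*(w - 5)**2).
Integrate each term; A/(w−a) gives A·log|w−a|; A/(w−a)² gives −A/(w−a).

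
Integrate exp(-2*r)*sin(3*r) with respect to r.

-2*exp(-2*r)*sin(3*r)/13 - 3*exp(-2*r)*cos(3*r)/13 + C

Let I denote the integral. Integrate by parts with u = sin(3*r), dv = exp(-2*r) dr, so v = -exp(-2*r)/2: I = -exp(-2*r)*sin(3*r)/2 + (3/2)·∫ exp(-2*r)*cos(3*r) dr.
Apply parts again with u = cos(3*r), dv = exp(-2*r) dr: ∫ exp(-2*r)*cos(3*r) dr = -exp(-2*r)*cos(3*r)/2 − (3/2)·I. Substituting back brings back I: I = -exp(-2*r)*sin(3*r)/2 - 3*exp(-2*r)*cos(3*r)/4 − (9/4)·I.
Solving for I: (1 + 9/4)·I equals the remaining terms, so I = (4/13)·(-exp(-2*r)*sin(3*r)/2 - 3*exp(-2*r)*cos(3*r)/4).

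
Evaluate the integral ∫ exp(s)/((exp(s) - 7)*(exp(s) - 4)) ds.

Let u = e^s, du = e^s ds.
The integral becomes ∫ du/((u-7)(u-4)); decompose into partial fractions.

log(exp(s) - 7)/3 - log(exp(s) - 4)/3 + C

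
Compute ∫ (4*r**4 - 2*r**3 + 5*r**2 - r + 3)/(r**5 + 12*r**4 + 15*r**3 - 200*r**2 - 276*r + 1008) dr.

Factor the denominator: (r - 3)*(r - 2)*(r + 4)*(r + 6)*(r + 7).
Partial-fraction decomposition: 703/(18*(r + 7)) - 645/(16*(r + 6)) + 59/(12*(r + 4)) - 23/(144*(r - 2)) + 1/(2*(r - 3)).
Integrate each term: A/(r−a) contributes A·log|r−a|.

log(r - 3)/2 - 23*log(r - 2)/144 + 59*log(r + 4)/12 - 645*log(r + 6)/16 + 703*log(r + 7)/18 + C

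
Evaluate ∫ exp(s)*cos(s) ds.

Let I denote the integral. Integrate by parts with u = cos(s), dv = exp(s) ds, so v = exp(s): I = exp(s)*cos(s) + ∫ exp(s)*sin(s) ds.
Apply parts again with u = sin(s), dv = exp(s) ds: ∫ exp(s)*sin(s) ds = exp(s)*sin(s) − I. Substituting back brings back I: I = exp(s)*sin(s) + exp(s)*cos(s) − I.
Solving for I: (1 + 1)·I equals the remaining terms, so I = (1/2)·(exp(s)*sin(s) + exp(s)*cos(s)).

exp(s)*sin(s)/2 + exp(s)*cos(s)/2 + C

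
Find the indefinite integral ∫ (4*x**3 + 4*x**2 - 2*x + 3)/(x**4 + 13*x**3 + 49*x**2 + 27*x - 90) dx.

Factor the denominator: (x - 1)*(x + 3)*(x + 5)*(x + 6).
Partial-fraction decomposition: 235/(7*(x + 6)) - 129/(4*(x + 5)) + 21/(8*(x + 3)) + 3/(56*(x - 1)).
Integrate each term: A/(x−a) contributes A·log|x−a|.

3*log(x - 1)/56 + 21*log(x + 3)/8 - 129*log(x + 5)/4 + 235*log(x + 6)/7 + C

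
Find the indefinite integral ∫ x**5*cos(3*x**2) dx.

x**4*sin(3*x**2)/6 + x**2*cos(3*x**2)/9 - sin(3*x**2)/27 + C

Let u = x², du = 2x dx; rewrite as (1/2)∫ u^2·cos(3u) du.
Now integrate by parts 2 times.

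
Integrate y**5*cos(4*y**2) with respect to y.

Let u = y², du = 2y dy; rewrite as (1/2)∫ u^2·cos(4u) du.
Now integrate by parts 2 times.

y**4*sin(4*y**2)/8 + y**2*cos(4*y**2)/16 - sin(4*y**2)/64 + C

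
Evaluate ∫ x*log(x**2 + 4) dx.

Let u = x**2 + 4, so du = (2*x) dx.
The integral becomes (1/2)·∫ log(u) du; integrate by parts with u′=log(u), dv′=du.

x**2*log(x**2 + 4)/2 - x**2/2 + 2*log(x**2 + 4) + C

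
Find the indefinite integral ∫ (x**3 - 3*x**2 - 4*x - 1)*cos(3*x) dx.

x**3*sin(3*x)/3 - x**2*sin(3*x) + x**2*cos(3*x)/3 - 14*x*sin(3*x)/9 - 2*x*cos(3*x)/3 - sin(3*x)/9 - 14*cos(3*x)/27 + C

Use integration by parts with u = x**3 - 3*x**2 - 4*x - 1, dv = cos(3*x) dx, so v = sin(3*x)/3.
Apply parts 3 times (tabular method): alternate signs, differentiate u down to 0, integrate dv up.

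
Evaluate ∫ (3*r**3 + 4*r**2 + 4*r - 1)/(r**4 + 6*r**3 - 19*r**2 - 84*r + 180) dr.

16*log(r - 3)/9 - 47*log(r - 2)/56 - 37*log(r + 5)/7 + 529*log(r + 6)/72 + C

Factor the denominator: (r - 3)*(r - 2)*(r + 5)*(r + 6).
Partial-fraction decomposition: 529/(72*(r + 6)) - 37/(7*(r + 5)) - 47/(56*(r - 2)) + 16/(9*(r - 3)).
Integrate each term: A/(r−a) contributes A·log|r−a|.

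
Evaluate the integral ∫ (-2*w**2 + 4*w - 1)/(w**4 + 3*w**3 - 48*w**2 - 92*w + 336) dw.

-49*log(w - 6)/520 + log(w - 2)/216 - 49*log(w + 4)/180 + 127*log(w + 7)/351 + C

Factor the denominator: (w - 6)*(w - 2)*(w + 4)*(w + 7).
Partial-fraction decomposition: 127/(351*(w + 7)) - 49/(180*(w + 4)) + 1/(216*(w - 2)) - 49/(520*(w - 6)).
Integrate each term: A/(w−a) contributes A·log|w−a|.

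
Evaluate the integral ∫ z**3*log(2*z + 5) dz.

z**4*log(2*z + 5)/4 - z**4/16 + 5*z**3/24 - 25*z**2/32 + 125*z/32 - 625*log(2*z + 5)/64 + C

Use integration by parts with u = log(2*z + 5), dv = z**3 dz.
Then du = 2/(2*z + 5) dz and v = z**4/4.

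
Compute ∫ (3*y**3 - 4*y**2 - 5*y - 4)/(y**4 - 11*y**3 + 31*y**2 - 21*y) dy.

Factor the denominator: y*(y - 7)*(y - 3)*(y - 1).
Partial-fraction decomposition: -5/(6*(y - 1)) - 13/(12*(y - 3)) + 397/(84*(y - 7)) + 4/(21*y).
Integrate each term: A/(y−a) contributes A·log|y−a|.

4*log(y)/21 + 397*log(y - 7)/84 - 13*log(y - 3)/12 - 5*log(y - 1)/6 + C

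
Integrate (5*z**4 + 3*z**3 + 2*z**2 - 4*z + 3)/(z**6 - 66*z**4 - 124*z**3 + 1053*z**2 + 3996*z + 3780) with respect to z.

Factor the denominator: (z - 7)*(z - 6)*(z + 2)*(z + 3)**2*(z + 5).
Partial-fraction decomposition: -941/(528*(z + 5)) + 3317/(2700*(z + 3)) - 119/(60*(z + 3)**2) + 25/(72*(z + 2)) - 2393/(2376*(z - 6)) + 4369/(3600*(z - 7)).
Integrate each term; A/(z−a) gives A·log|z−a|; A/(z−a)² gives −A/(z−a).

4369*log(z - 7)/3600 - 2393*log(z - 6)/2376 + 25*log(z + 2)/72 + 3317*log(z + 3)/2700 - 941*log(z + 5)/528 + 119/(60*z + 180) + C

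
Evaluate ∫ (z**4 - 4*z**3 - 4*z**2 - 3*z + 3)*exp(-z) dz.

(-z**4 + 4*z**2 + 11*z + 8)*exp(-z) + C

Use integration by parts with u = z**4 - 4*z**3 - 4*z**2 - 3*z + 3, dv = exp(-z) dz, so v = -exp(-z).
Apply parts 4 times (tabular method): alternate signs, differentiate u down to 0, integrate dv up.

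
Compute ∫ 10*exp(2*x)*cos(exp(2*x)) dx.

5*sin(exp(2*x)) + C

Let u = exp(2*x), so du = (2*exp(2*x)) dx.
Rewriting, the integral becomes 5·∫ cos(u) du = 5·sin(u).
Substituting back, u = exp(2*x).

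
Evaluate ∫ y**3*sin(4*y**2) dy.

-y**2*cos(4*y**2)/8 + sin(4*y**2)/32 + C

Let u = y², du = 2y dy; rewrite as (1/2)∫ u^1·sin(4u) du.
Now integrate by parts 1 time.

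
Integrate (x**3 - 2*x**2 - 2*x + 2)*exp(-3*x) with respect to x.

Use integration by parts with u = x**3 - 2*x**2 - 2*x + 2, dv = exp(-3*x) dx, so v = -exp(-3*x)/3.
Apply parts 3 times (tabular method): alternate signs, differentiate u down to 0, integrate dv up.

(-9*x**3 + 9*x**2 + 24*x - 10)*exp(-3*x)/27 + C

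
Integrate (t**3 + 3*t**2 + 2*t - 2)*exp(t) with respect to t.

(t**3 + 2*t - 4)*exp(t) + C

Use integration by parts with u = t**3 + 3*t**2 + 2*t - 2, dv = exp(t) dt, so v = exp(t).
Apply parts 3 times (tabular method): alternate signs, differentiate u down to 0, integrate dv up.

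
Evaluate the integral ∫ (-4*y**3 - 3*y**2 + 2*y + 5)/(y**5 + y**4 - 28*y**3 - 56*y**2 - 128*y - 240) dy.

-191*log(y - 6)/704 - 7*log(y + 2)/64 + 140*log(y + 5)/319 - 27*log(y**2 + 4)/928 - 23*atan(y/2)/116 + C

Factor the denominator: (y - 6)*(y + 2)*(y + 5)*(y**2 + 4).
Partial-fraction decomposition: -(27*y + 184)/(464*(y**2 + 4)) + 140/(319*(y + 5)) - 7/(64*(y + 2)) - 191/(704*(y - 6)).
Integrate each term; A/(y−a) gives A·log|y−a|; the (By+D)/(y²+p²) term gives a log and an atan.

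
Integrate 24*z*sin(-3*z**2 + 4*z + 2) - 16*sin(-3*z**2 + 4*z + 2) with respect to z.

4*cos(-3*z**2 + 4*z + 2) + C

Let u = 3*z**2 - 4*z - 2, so du = (6*z - 4) dz.
Rewriting, the integral becomes -4·∫ sin(u) du = -4·-cos(u).
Substituting back, u = 3*z**2 - 4*z - 2.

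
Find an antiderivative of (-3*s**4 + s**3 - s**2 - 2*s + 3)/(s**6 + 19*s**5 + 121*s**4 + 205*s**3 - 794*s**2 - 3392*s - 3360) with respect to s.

-57*log(s - 3)/4900 + 53*log(s + 2)/300 + 6533*log(s + 4)/196 - 503*log(s + 5)/12 + 421*log(s + 7)/50 + 279/(14*s + 56) + C

Factor the denominator: (s - 3)*(s + 2)*(s + 4)**2*(s + 5)*(s + 7).
Partial-fraction decomposition: 421/(50*(s + 7)) - 503/(12*(s + 5)) + 6533/(196*(s + 4)) - 279/(14*(s + 4)**2) + 53/(300*(s + 2)) - 57/(4900*(s - 3)).
Integrate each term; A/(s−a) gives A·log|s−a|; A/(s−a)² gives −A/(s−a).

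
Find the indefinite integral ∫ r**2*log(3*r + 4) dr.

Use integration by parts with u = log(3*r + 4), dv = r**2 dr.
Then du = 3/(3*r + 4) dr and v = r**3/3.

r**3*log(3*r + 4)/3 - r**3/9 + 2*r**2/9 - 16*r/27 + 64*log(3*r + 4)/81 + C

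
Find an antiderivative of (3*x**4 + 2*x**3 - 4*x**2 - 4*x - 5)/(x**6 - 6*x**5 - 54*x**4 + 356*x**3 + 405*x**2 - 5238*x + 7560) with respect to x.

1915*log(x - 7)/1872 - 811*log(x - 4)/270 + 10753*log(x - 3)/5184 + 385*log(x + 5)/1728 - 3331*log(x + 6)/10530 - 61/(72*x - 216) + C

Factor the denominator: (x - 7)*(x - 4)*(x - 3)**2*(x + 5)*(x + 6).
Partial-fraction decomposition: -3331/(10530*(x + 6)) + 385/(1728*(x + 5)) + 10753/(5184*(x - 3)) + 61/(72*(x - 3)**2) - 811/(270*(x - 4)) + 1915/(1872*(x - 7)).
Integrate each term; A/(x−a) gives A·log|x−a|; A/(x−a)² gives −A/(x−a).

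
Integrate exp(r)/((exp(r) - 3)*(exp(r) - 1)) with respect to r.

log(exp(r) - 3)/2 - log(exp(r) - 1)/2 + C

Let u = e^r, du = e^r dr.
The integral becomes ∫ du/((u-3)(u-1)); decompose into partial fractions.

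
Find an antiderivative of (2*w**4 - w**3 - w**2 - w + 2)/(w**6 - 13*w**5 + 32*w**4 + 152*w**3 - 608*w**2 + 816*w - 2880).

-8317*log(w - 6)/2000 + 1097*log(w - 5)/261 - 283*log(w + 4)/9000 - 761*log(w**2 + 4)/116000 - 873*atan(w/2)/58000 - 146/(25*w - 150) + C

Factor the denominator: (w - 6)**2*(w - 5)*(w + 4)*(w**2 + 4).
Partial-fraction decomposition: -(761*w + 1746)/(58000*(w**2 + 4)) - 283/(9000*(w + 4)) + 1097/(261*(w - 5)) - 8317/(2000*(w - 6)) + 146/(25*(w - 6)**2).
Integrate each term; A/(w−a) gives A·log|w−a|; the (Bw+D)/(w²+p²) term gives a log and an atan.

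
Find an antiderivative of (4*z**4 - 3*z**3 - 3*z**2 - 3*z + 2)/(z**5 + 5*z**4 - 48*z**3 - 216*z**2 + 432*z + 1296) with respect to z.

Factor the denominator: (z - 6)*(z - 3)*(z + 2)*(z + 6)**2.
Partial-fraction decomposition: 10747/(3888*(z + 6)) - 359/(27*(z + 6)**2) + 21/(160*(z + 2)) - 209/(1215*(z - 3)) + 1103/(864*(z - 6)).
Integrate each term; A/(z−a) gives A·log|z−a|; A/(z−a)² gives −A/(z−a).

1103*log(z - 6)/864 - 209*log(z - 3)/1215 + 21*log(z + 2)/160 + 10747*log(z + 6)/3888 + 359/(27*z + 162) + C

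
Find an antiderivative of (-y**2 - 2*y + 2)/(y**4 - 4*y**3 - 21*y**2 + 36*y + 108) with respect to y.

Factor the denominator: (y - 6)*(y - 3)*(y + 2)*(y + 3).
Partial-fraction decomposition: 1/(54*(y + 3)) + 1/(20*(y + 2)) + 13/(90*(y - 3)) - 23/(108*(y - 6)).
Integrate each term: A/(y−a) contributes A·log|y−a|.

-23*log(y - 6)/108 + 13*log(y - 3)/90 + log(y + 2)/20 + log(y + 3)/54 + C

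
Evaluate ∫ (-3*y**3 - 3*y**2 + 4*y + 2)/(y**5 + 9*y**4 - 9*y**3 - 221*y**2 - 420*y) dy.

Factor the denominator: y*(y - 5)*(y + 3)*(y + 4)*(y + 7).
Partial-fraction decomposition: 107/(126*(y + 7)) - 65/(54*(y + 4)) + 11/(24*(y + 3)) - 107/(1080*(y - 5)) - 1/(210*y).
Integrate each term: A/(y−a) contributes A·log|y−a|.

-log(y)/210 - 107*log(y - 5)/1080 + 11*log(y + 3)/24 - 65*log(y + 4)/54 + 107*log(y + 7)/126 + C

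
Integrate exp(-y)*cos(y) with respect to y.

Let I denote the integral. Integrate by parts with u = cos(y), dv = exp(-y) dy, so v = -exp(-y): I = -exp(-y)*cos(y) − ∫ exp(-y)*sin(y) dy.
Apply parts again with u = sin(y), dv = exp(-y) dy: ∫ exp(-y)*sin(y) dy = -exp(-y)*sin(y) + I. Substituting back brings back I: I = exp(-y)*sin(y) - exp(-y)*cos(y) − I.
Solving for I: (1 + 1)·I equals the remaining terms, so I = (1/2)·(exp(-y)*sin(y) - exp(-y)*cos(y)).

exp(-y)*sin(y)/2 - exp(-y)*cos(y)/2 + C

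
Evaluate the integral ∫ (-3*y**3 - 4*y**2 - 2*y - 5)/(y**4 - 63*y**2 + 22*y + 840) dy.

-809*log(y - 6)/130 + 245*log(y - 5)/54 + 131*log(y + 4)/270 - 421*log(y + 7)/234 + C

Factor the denominator: (y - 6)*(y - 5)*(y + 4)*(y + 7).
Partial-fraction decomposition: -421/(234*(y + 7)) + 131/(270*(y + 4)) + 245/(54*(y - 5)) - 809/(130*(y - 6)).
Integrate each term: A/(y−a) contributes A·log|y−a|.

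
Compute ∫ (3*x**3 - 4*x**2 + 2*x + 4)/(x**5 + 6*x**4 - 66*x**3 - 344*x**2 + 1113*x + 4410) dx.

40*log(x - 6)/117 - 289*log(x - 5)/1152 - 119*log(x + 3)/1152 + 23*log(x + 7)/1872 - 95/(48*x + 336) + C

Factor the denominator: (x - 6)*(x - 5)*(x + 3)*(x + 7)**2.
Partial-fraction decomposition: 23/(1872*(x + 7)) + 95/(48*(x + 7)**2) - 119/(1152*(x + 3)) - 289/(1152*(x - 5)) + 40/(117*(x - 6)).
Integrate each term; A/(x−a) gives A·log|x−a|; A/(x−a)² gives −A/(x−a).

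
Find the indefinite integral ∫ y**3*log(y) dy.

y**4*log(y)/4 - y**4/16 + C

Use integration by parts with u = log(y), dv = y**3 dy.
Then du = 1/y dy and v = y**4/4.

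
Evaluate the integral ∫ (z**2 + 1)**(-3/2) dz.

Substitute z = tan(θ), so dz = sec(θ)^2 dθ and the radical becomes sqrt(z**2 + 1) = sec(θ) by the Pythagorean identity.
Integrate the resulting trig expression in θ, then back-substitute tan(θ) = z, sec(θ) = sqrt(z**2 + 1) (absorbing any constant into C).

z/sqrt(z**2 + 1) + C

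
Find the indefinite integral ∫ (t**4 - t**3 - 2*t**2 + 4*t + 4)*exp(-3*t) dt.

(-27*t**4 - 9*t**3 + 45*t**2 - 78*t - 134)*exp(-3*t)/81 + C

Use integration by parts with u = t**4 - t**3 - 2*t**2 + 4*t + 4, dv = exp(-3*t) dt, so v = -exp(-3*t)/3.
Apply parts 4 times (tabular method): alternate signs, differentiate u down to 0, integrate dv up.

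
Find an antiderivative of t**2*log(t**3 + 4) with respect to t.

Let u = t**3 + 4, so du = (3*t**2) dt.
The integral becomes (1/3)·∫ log(u) du; integrate by parts with u′=log(u), dv′=du.

t**3*log(t**3 + 4)/3 - t**3/3 + 4*log(t**3 + 4)/3 + C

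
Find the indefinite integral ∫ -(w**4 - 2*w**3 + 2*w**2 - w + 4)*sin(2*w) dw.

w**4*cos(2*w)/2 - w**3*sin(2*w) - w**3*cos(2*w) + 3*w**2*sin(2*w)/2 - w**2*cos(2*w)/2 + w*sin(2*w)/2 + w*cos(2*w) - sin(2*w)/2 + 9*cos(2*w)/4 + C

Use integration by parts with u = w**4 - 2*w**3 + 2*w**2 - w + 4, dv = -sin(2*w) dw, so v = cos(2*w)/2.
Apply parts 4 times (tabular method): alternate signs, differentiate u down to 0, integrate dv up.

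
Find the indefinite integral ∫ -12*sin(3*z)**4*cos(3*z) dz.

-4*sin(3*z)**5/5 + C

Let u = sin(3*z), so du = (3*cos(3*z)) dz.
Rewriting, the integral becomes -4·∫ u^4 du = -4·u^5/5.
Substituting back, u = sin(3*z).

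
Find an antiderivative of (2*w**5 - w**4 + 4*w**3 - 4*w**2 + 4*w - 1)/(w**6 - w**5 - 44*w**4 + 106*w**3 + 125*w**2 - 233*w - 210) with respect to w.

1511*log(w - 5)/648 - 61*log(w - 3)/40 + 71*log(w - 2)/243 - 43*log(w + 1)/648 + 9403*log(w + 7)/9720 - 1/(27*w + 27) + C

Factor the denominator: (w - 5)*(w - 3)*(w - 2)*(w + 1)**2*(w + 7).
Partial-fraction decomposition: 9403/(9720*(w + 7)) - 43/(648*(w + 1)) + 1/(27*(w + 1)**2) + 71/(243*(w - 2)) - 61/(40*(w - 3)) + 1511/(648*(w - 5)).
Integrate each term; A/(w−a) gives A·log|w−a|; A/(w−a)² gives −A/(w−a).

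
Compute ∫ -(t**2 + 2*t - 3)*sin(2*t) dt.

t**2*cos(2*t)/2 - t*sin(2*t)/2 + t*cos(2*t) - sin(2*t)/2 - 7*cos(2*t)/4 + C

Use integration by parts with u = t**2 + 2*t - 3, dv = -sin(2*t) dt, so v = cos(2*t)/2.
Apply parts 2 times (tabular method): alternate signs, differentiate u down to 0, integrate dv up.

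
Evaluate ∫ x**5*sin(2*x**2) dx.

-x**4*cos(2*x**2)/4 + x**2*sin(2*x**2)/4 + cos(2*x**2)/8 + C

Let u = x², du = 2x dx; rewrite as (1/2)∫ u^2·sin(2u) du.
Now integrate by parts 2 times.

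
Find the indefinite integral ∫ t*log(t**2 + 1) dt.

Let u = t**2 + 1, so du = (2*t) dt.
The integral becomes (1/2)·∫ log(u) du; integrate by parts with u′=log(u), dv′=du.

t**2*log(t**2 + 1)/2 - t**2/2 + log(t**2 + 1)/2 + C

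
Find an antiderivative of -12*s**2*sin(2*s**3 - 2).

Let u = 2*s**3 - 2, so du = (6*s**2) ds.
Rewriting, the integral becomes -2·∫ sin(u) du = -2·-cos(u).
Substituting back, u = 2*s**3 - 2.

2*cos(2*s**3 - 2) + C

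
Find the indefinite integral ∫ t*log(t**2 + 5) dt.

t**2*log(t**2 + 5)/2 - t**2/2 + 5*log(t**2 + 5)/2 + C

Let u = t**2 + 5, so du = (2*t) dt.
The integral becomes (1/2)·∫ log(u) du; integrate by parts with u′=log(u), dv′=du.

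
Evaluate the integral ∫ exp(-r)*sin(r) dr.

Let I denote the integral. Integrate by parts with u = sin(r), dv = exp(-r) dr, so v = -exp(-r): I = -exp(-r)*sin(r) + ∫ exp(-r)*cos(r) dr.
Apply parts again with u = cos(r), dv = exp(-r) dr: ∫ exp(-r)*cos(r) dr = -exp(-r)*cos(r) − I. Substituting back brings back I: I = -exp(-r)*sin(r) - exp(-r)*cos(r) − I.
Solving for I: (1 + 1)·I equals the remaining terms, so I = (1/2)·(-exp(-r)*sin(r) - exp(-r)*cos(r)).

-exp(-r)*sin(r)/2 - exp(-r)*cos(r)/2 + C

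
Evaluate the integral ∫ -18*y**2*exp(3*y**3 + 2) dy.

Let u = 3*y**3 + 2, so du = (9*y**2) dy.
Rewriting, the integral becomes -2·∫ e^u du = -2·e^u.
Substituting back, u = 3*y**3 + 2.

-2*exp(3*y**3 + 2) + C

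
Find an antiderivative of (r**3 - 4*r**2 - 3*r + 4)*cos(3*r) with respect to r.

Use integration by parts with u = r**3 - 4*r**2 - 3*r + 4, dv = cos(3*r) dr, so v = sin(3*r)/3.
Apply parts 3 times (tabular method): alternate signs, differentiate u down to 0, integrate dv up.

r**3*sin(3*r)/3 - 4*r**2*sin(3*r)/3 + r**2*cos(3*r)/3 - 11*r*sin(3*r)/9 - 8*r*cos(3*r)/9 + 44*sin(3*r)/27 - 11*cos(3*r)/27 + C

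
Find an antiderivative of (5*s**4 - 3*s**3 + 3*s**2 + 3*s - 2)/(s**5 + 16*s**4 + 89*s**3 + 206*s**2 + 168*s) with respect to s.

Factor the denominator: s*(s + 2)*(s + 3)*(s + 4)*(s + 7).
Partial-fraction decomposition: 2193/(70*(s + 7)) - 251/(4*(s + 4)) + 251/(6*(s + 3)) - 27/(5*(s + 2)) - 1/(84*s).
Integrate each term: A/(s−a) contributes A·log|s−a|.

-log(s)/84 - 27*log(s + 2)/5 + 251*log(s + 3)/6 - 251*log(s + 4)/4 + 2193*log(s + 7)/70 + C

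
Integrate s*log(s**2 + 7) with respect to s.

Let u = s**2 + 7, so du = (2*s) ds.
The integral becomes (1/2)·∫ log(u) du; integrate by parts with u′=log(u), dv′=du.

s**2*log(s**2 + 7)/2 - s**2/2 + 7*log(s**2 + 7)/2 + C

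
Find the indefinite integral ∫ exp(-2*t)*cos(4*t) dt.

Let I denote the integral. Integrate by parts with u = cos(4*t), dv = exp(-2*t) dt, so v = -exp(-2*t)/2: I = -exp(-2*t)*cos(4*t)/2 − 2·∫ exp(-2*t)*sin(4*t) dt.
Apply parts again with u = sin(4*t), dv = exp(-2*t) dt: ∫ exp(-2*t)*sin(4*t) dt = -exp(-2*t)*sin(4*t)/2 + 2·I. Substituting back brings back I: I = exp(-2*t)*sin(4*t) - exp(-2*t)*cos(4*t)/2 − 4·I.
Solving for I: (1 + 4)·I equals the remaining terms, so I = (1/5)·(exp(-2*t)*sin(4*t) - exp(-2*t)*cos(4*t)/2).

exp(-2*t)*sin(4*t)/5 - exp(-2*t)*cos(4*t)/10 + C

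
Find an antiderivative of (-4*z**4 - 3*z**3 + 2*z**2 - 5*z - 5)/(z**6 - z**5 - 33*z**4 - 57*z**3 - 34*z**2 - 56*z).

5*log(z)/56 - 47*log(z - 7)/154 - 3*log(z + 2)/20 + 785*log(z + 4)/1496 - 27*log(z**2 + 1)/340 - 11*atan(z)/170 + C

Factor the denominator: z*(z - 7)*(z + 2)*(z + 4)*(z**2 + 1).
Partial-fraction decomposition: -(27*z + 11)/(170*(z**2 + 1)) + 785/(1496*(z + 4)) - 3/(20*(z + 2)) - 47/(154*(z - 7)) + 5/(56*z).
Integrate each term; A/(z−a) gives A·log|z−a|; the (Bz+D)/(z²+p²) term gives a log and an atan.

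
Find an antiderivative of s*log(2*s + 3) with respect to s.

Use integration by parts with u = log(2*s + 3), dv = s ds.
Then du = 2/(2*s + 3) ds and v = s**2/2.

s**2*log(2*s + 3)/2 - s**2/4 + 3*s/4 - 9*log(2*s + 3)/8 + C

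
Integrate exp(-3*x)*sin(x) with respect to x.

-3*exp(-3*x)*sin(x)/10 - exp(-3*x)*cos(x)/10 + C

Let I denote the integral. Integrate by parts with u = sin(x), dv = exp(-3*x) dx, so v = -exp(-3*x)/3: I = -exp(-3*x)*sin(x)/3 + (1/3)·∫ exp(-3*x)*cos(x) dx.
Apply parts again with u = cos(x), dv = exp(-3*x) dx: ∫ exp(-3*x)*cos(x) dx = -exp(-3*x)*cos(x)/3 − (1/3)·I. Substituting back brings back I: I = -exp(-3*x)*sin(x)/3 - exp(-3*x)*cos(x)/9 − (1/9)·I.
Solving for I: (1 + 1/9)·I equals the remaining terms, so I = (9/10)·(-exp(-3*x)*sin(x)/3 - exp(-3*x)*cos(x)/9).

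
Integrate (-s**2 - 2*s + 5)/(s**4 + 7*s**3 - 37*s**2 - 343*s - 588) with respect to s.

-29*log(s - 7)/770 - log(s + 3)/20 - log(s + 4)/11 + 5*log(s + 7)/28 + C

Factor the denominator: (s - 7)*(s + 3)*(s + 4)*(s + 7).
Partial-fraction decomposition: 5/(28*(s + 7)) - 1/(11*(s + 4)) - 1/(20*(s + 3)) - 29/(770*(s - 7)).
Integrate each term: A/(s−a) contributes A·log|s−a|.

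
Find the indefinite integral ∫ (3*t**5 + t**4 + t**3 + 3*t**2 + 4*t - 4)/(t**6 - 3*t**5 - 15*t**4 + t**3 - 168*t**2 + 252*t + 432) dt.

Factor the denominator: (t - 6)*(t - 2)*(t + 1)*(t + 4)*(t**2 + 9).
Partial-fraction decomposition: 2*(3968*t + 6753)/(14625*(t**2 + 9)) + 713/(1125*(t + 4)) - 4/(315*(t + 1)) - 17/(117*(t - 2)) + 3121/(1575*(t - 6)).
Integrate each term; A/(t−a) gives A·log|t−a|; the (Bt+D)/(t²+p²) term gives a log and an atan.

3121*log(t - 6)/1575 - 17*log(t - 2)/117 - 4*log(t + 1)/315 + 713*log(t + 4)/1125 + 3968*log(t**2 + 9)/14625 + 4502*atan(t/3)/14625 + C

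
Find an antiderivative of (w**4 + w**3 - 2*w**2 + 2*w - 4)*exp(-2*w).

Use integration by parts with u = w**4 + w**3 - 2*w**2 + 2*w - 4, dv = exp(-2*w) dw, so v = -exp(-2*w)/2.
Apply parts 4 times (tabular method): alternate signs, differentiate u down to 0, integrate dv up.

(-4*w**4 - 12*w**3 - 10*w**2 - 18*w + 7)*exp(-2*w)/8 + C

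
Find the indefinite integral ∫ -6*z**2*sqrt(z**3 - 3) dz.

-4*(z**3 - 3)**(3/2)/3 + C

Let u = z**3 - 3, so du = (3*z**2) dz.
Rewriting, the integral becomes -2·∫ √u du = -2·(2/3)u^(3/2).
Substituting back, u = z**3 - 3.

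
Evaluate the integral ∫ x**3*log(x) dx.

Use integration by parts with u = log(x), dv = x**3 dx.
Then du = 1/x dx and v = x**4/4.

x**4*log(x)/4 - x**4/16 + C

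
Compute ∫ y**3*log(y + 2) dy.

y**4*log(y + 2)/4 - y**4/16 + y**3/6 - y**2/2 + 2*y - 4*log(y + 2) + C

Use integration by parts with u = log(y + 2), dv = y**3 dy.
Then du = 1/(y + 2) dy and v = y**4/4.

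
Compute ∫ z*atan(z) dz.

z**2*atan(z)/2 - z/2 + atan(z)/2 + C

Use integration by parts with u = arctan(z), dv = z dz.
Then du = 1/(z**2 + 1) dz.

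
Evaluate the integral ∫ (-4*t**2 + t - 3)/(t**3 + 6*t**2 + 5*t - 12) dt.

-3*log(t - 1)/10 + 21*log(t + 3)/2 - 71*log(t + 4)/5 + C

Factor the denominator: (t - 1)*(t + 3)*(t + 4).
Partial-fraction decomposition: -71/(5*(t + 4)) + 21/(2*(t + 3)) - 3/(10*(t - 1)).
Integrate each term: A/(t−a) contributes A·log|t−a|.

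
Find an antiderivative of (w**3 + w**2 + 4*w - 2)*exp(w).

(w**3 - 2*w**2 + 8*w - 10)*exp(w) + C

Use integration by parts with u = w**3 + w**2 + 4*w - 2, dv = exp(w) dw, so v = exp(w).
Apply parts 3 times (tabular method): alternate signs, differentiate u down to 0, integrate dv up.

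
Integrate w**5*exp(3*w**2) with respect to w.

Let u = w², du = 2w dw; rewrite as (1/2)∫ u^2·exp(3u) du.
Now integrate by parts 2 times.

(9*w**4 - 6*w**2 + 2)*exp(3*w**2)/54 + C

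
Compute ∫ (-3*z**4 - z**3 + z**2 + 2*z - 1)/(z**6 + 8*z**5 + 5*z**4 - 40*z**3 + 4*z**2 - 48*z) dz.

Factor the denominator: z*(z - 2)*(z + 4)*(z + 6)*(z**2 + 1).
Partial-fraction decomposition: -(17*z + 9)/(185*(z**2 + 1)) + 3649/(3552*(z + 6)) - 41/(48*(z + 4)) - 49/(480*(z - 2)) + 1/(48*z).
Integrate each term; A/(z−a) gives A·log|z−a|; the (Bz+D)/(z²+p²) term gives a log and an atan.

log(z)/48 - 49*log(z - 2)/480 - 41*log(z + 4)/48 + 3649*log(z + 6)/3552 - 17*log(z**2 + 1)/370 - 9*atan(z)/185 + C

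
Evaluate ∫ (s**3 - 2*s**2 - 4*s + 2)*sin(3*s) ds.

-s**3*cos(3*s)/3 + s**2*sin(3*s)/3 + 2*s**2*cos(3*s)/3 - 4*s*sin(3*s)/9 + 14*s*cos(3*s)/9 - 14*sin(3*s)/27 - 22*cos(3*s)/27 + C

Use integration by parts with u = s**3 - 2*s**2 - 4*s + 2, dv = sin(3*s) ds, so v = -cos(3*s)/3.
Apply parts 3 times (tabular method): alternate signs, differentiate u down to 0, integrate dv up.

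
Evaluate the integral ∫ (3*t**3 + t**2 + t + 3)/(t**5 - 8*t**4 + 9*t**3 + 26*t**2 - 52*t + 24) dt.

693*log(t - 6)/800 - 33*log(t - 2)/16 + 284*log(t - 1)/225 - 19*log(t + 2)/288 - 8/(15*t - 15) + C

Factor the denominator: (t - 6)*(t - 2)*(t - 1)**2*(t + 2).
Partial-fraction decomposition: -19/(288*(t + 2)) + 284/(225*(t - 1)) + 8/(15*(t - 1)**2) - 33/(16*(t - 2)) + 693/(800*(t - 6)).
Integrate each term; A/(t−a) gives A·log|t−a|; A/(t−a)² gives −A/(t−a).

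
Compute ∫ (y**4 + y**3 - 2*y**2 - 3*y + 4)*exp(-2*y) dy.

Use integration by parts with u = y**4 + y**3 - 2*y**2 - 3*y + 4, dv = exp(-2*y) dy, so v = -exp(-2*y)/2.
Apply parts 4 times (tabular method): alternate signs, differentiate u down to 0, integrate dv up.

(-4*y**4 - 12*y**3 - 10*y**2 + 2*y - 15)*exp(-2*y)/8 + C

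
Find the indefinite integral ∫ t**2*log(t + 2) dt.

t**3*log(t + 2)/3 - t**3/9 + t**2/3 - 4*t/3 + 8*log(t + 2)/3 + C

Use integration by parts with u = log(t + 2), dv = t**2 dt.
Then du = 1/(t + 2) dt and v = t**3/3.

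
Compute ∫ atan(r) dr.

r*atan(r) - log(r**2 + 1)/2 + C

Use integration by parts with u = arctan(r), dv = dr.
Then du = 1/(r**2 + 1) dr.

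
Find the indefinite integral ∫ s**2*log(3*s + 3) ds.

Use integration by parts with u = log(3*s + 3), dv = s**2 ds.
Then du = 3/(3*s + 3) ds and v = s**3/3.

s**3*log(3*s + 3)/3 - s**3/9 + s**2/6 - s/3 + log(s + 1)/3 + C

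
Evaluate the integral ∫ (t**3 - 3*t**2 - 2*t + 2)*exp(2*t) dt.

Use integration by parts with u = t**3 - 3*t**2 - 2*t + 2, dv = exp(2*t) dt, so v = exp(2*t)/2.
Apply parts 3 times (tabular method): alternate signs, differentiate u down to 0, integrate dv up.

(4*t**3 - 18*t**2 + 10*t + 3)*exp(2*t)/8 + C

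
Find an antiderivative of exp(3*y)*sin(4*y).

Let I denote the integral. Integrate by parts with u = sin(4*y), dv = exp(3*y) dy, so v = exp(3*y)/3: I = exp(3*y)*sin(4*y)/3 − (4/3)·∫ exp(3*y)*cos(4*y) dy.
Apply parts again with u = cos(4*y), dv = exp(3*y) dy: ∫ exp(3*y)*cos(4*y) dy = exp(3*y)*cos(4*y)/3 + (4/3)·I. Substituting back brings back I: I = exp(3*y)*sin(4*y)/3 - 4*exp(3*y)*cos(4*y)/9 − (16/9)·I.
Solving for I: (1 + 16/9)·I equals the remaining terms, so I = (9/25)·(exp(3*y)*sin(4*y)/3 - 4*exp(3*y)*cos(4*y)/9).

3*exp(3*y)*sin(4*y)/25 - 4*exp(3*y)*cos(4*y)/25 + C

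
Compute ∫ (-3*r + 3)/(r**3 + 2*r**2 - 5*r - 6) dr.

Factor the denominator: (r - 2)*(r + 1)*(r + 3).
Partial-fraction decomposition: 6/(5*(r + 3)) - 1/(r + 1) - 1/(5*(r - 2)).
Integrate each term: A/(r−a) contributes A·log|r−a|.

-log(r - 2)/5 - log(r + 1) + 6*log(r + 3)/5 + C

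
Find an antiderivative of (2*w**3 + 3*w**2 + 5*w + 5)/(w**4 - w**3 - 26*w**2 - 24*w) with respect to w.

Factor the denominator: w*(w - 6)*(w + 1)*(w + 4).
Partial-fraction decomposition: 19/(24*(w + 4)) + 1/(21*(w + 1)) + 115/(84*(w - 6)) - 5/(24*w).
Integrate each term: A/(w−a) contributes A·log|w−a|.

-5*log(w)/24 + 115*log(w - 6)/84 + log(w + 1)/21 + 19*log(w + 4)/24 + C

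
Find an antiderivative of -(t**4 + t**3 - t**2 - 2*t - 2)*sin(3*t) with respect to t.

t**4*cos(3*t)/3 - 4*t**3*sin(3*t)/9 + t**3*cos(3*t)/3 - t**2*sin(3*t)/3 - 7*t**2*cos(3*t)/9 + 14*t*sin(3*t)/27 - 8*t*cos(3*t)/9 + 8*sin(3*t)/27 - 40*cos(3*t)/81 + C

Use integration by parts with u = t**4 + t**3 - t**2 - 2*t - 2, dv = -sin(3*t) dt, so v = cos(3*t)/3.
Apply parts 4 times (tabular method): alternate signs, differentiate u down to 0, integrate dv up.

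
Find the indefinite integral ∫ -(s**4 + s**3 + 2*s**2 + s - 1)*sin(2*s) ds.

Use integration by parts with u = s**4 + s**3 + 2*s**2 + s - 1, dv = -sin(2*s) ds, so v = cos(2*s)/2.
Apply parts 4 times (tabular method): alternate signs, differentiate u down to 0, integrate dv up.

s**4*cos(2*s)/2 - s**3*sin(2*s) + s**3*cos(2*s)/2 - 3*s**2*sin(2*s)/4 - s**2*cos(2*s)/2 + s*sin(2*s)/2 - s*cos(2*s)/4 + sin(2*s)/8 - cos(2*s)/4 + C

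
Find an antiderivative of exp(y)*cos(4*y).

4*exp(y)*sin(4*y)/17 + exp(y)*cos(4*y)/17 + C

Let I denote the integral. Integrate by parts with u = cos(4*y), dv = exp(y) dy, so v = exp(y): I = exp(y)*cos(4*y) + 4·∫ exp(y)*sin(4*y) dy.
Apply parts again with u = sin(4*y), dv = exp(y) dy: ∫ exp(y)*sin(4*y) dy = exp(y)*sin(4*y) − 4·I. Substituting back brings back I: I = 4*exp(y)*sin(4*y) + exp(y)*cos(4*y) − 16·I.
Solving for I: (1 + 16)·I equals the remaining terms, so I = (1/17)·(4*exp(y)*sin(4*y) + exp(y)*cos(4*y)).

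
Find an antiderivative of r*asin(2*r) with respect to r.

r**2*asin(2*r)/2 + r*sqrt(-4*r**2 + 1)/8 - asin(2*r)/16 + C

Use integration by parts with u = arcsin(2*r), dv = r dr.
Then du = 2/sqrt(-4*r**2 + 1) dr.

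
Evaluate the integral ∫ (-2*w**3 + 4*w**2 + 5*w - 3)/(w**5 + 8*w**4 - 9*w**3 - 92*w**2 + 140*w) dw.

Factor the denominator: w*(w - 2)**2*(w + 5)*(w + 7).
Partial-fraction decomposition: 422/(567*(w + 7)) - 23/(35*(w + 5)) - 149/(2268*(w - 2)) + 1/(18*(w - 2)**2) - 3/(140*w).
Integrate each term; A/(w−a) gives A·log|w−a|; A/(w−a)² gives −A/(w−a).

-3*log(w)/140 - 149*log(w - 2)/2268 - 23*log(w + 5)/35 + 422*log(w + 7)/567 - 1/(18*w - 36) + C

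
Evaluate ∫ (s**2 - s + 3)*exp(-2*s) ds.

(-s**2 - 3)*exp(-2*s)/2 + C

Use integration by parts with u = s**2 - s + 3, dv = exp(-2*s) ds, so v = -exp(-2*s)/2.
Apply parts 2 times (tabular method): alternate signs, differentiate u down to 0, integrate dv up.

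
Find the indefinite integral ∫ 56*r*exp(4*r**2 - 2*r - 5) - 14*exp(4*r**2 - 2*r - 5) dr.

7*exp(4*r**2 - 2*r - 5) + C

Let u = 4*r**2 - 2*r - 5, so du = (8*r - 2) dr.
Rewriting, the integral becomes 7·∫ e^u du = 7·e^u.
Substituting back, u = 4*r**2 - 2*r - 5.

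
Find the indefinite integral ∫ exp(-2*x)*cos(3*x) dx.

3*exp(-2*x)*sin(3*x)/13 - 2*exp(-2*x)*cos(3*x)/13 + C

Let I denote the integral. Integrate by parts with u = cos(3*x), dv = exp(-2*x) dx, so v = -exp(-2*x)/2: I = -exp(-2*x)*cos(3*x)/2 − (3/2)·∫ exp(-2*x)*sin(3*x) dx.
Apply parts again with u = sin(3*x), dv = exp(-2*x) dx: ∫ exp(-2*x)*sin(3*x) dx = -exp(-2*x)*sin(3*x)/2 + (3/2)·I. Substituting back brings back I: I = 3*exp(-2*x)*sin(3*x)/4 - exp(-2*x)*cos(3*x)/2 − (9/4)·I.
Solving for I: (1 + 9/4)·I equals the remaining terms, so I = (4/13)·(3*exp(-2*x)*sin(3*x)/4 - exp(-2*x)*cos(3*x)/2).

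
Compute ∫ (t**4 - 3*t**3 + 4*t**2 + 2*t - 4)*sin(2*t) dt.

Use integration by parts with u = t**4 - 3*t**3 + 4*t**2 + 2*t - 4, dv = sin(2*t) dt, so v = -cos(2*t)/2.
Apply parts 4 times (tabular method): alternate signs, differentiate u down to 0, integrate dv up.

-t**4*cos(2*t)/2 + t**3*sin(2*t) + 3*t**3*cos(2*t)/2 - 9*t**2*sin(2*t)/4 - t**2*cos(2*t)/2 + t*sin(2*t)/2 - 13*t*cos(2*t)/4 + 13*sin(2*t)/8 + 9*cos(2*t)/4 + C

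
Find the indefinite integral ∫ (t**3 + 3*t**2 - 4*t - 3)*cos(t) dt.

t**3*sin(t) + 3*t**2*sin(t) + 3*t**2*cos(t) - 10*t*sin(t) + 6*t*cos(t) - 9*sin(t) - 10*cos(t) + C

Use integration by parts with u = t**3 + 3*t**2 - 4*t - 3, dv = cos(t) dt, so v = sin(t).
Apply parts 3 times (tabular method): alternate signs, differentiate u down to 0, integrate dv up.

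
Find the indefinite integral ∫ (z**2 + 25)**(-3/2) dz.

z/(25*sqrt(z**2 + 25)) + C

Substitute z = 5·tan(θ), so dz = 5·sec(θ)^2 dθ and the radical becomes sqrt(z**2 + 25) = 5·sec(θ) by the Pythagorean identity.
Integrate the resulting trig expression in θ, then back-substitute tan(θ) = z/5, sec(θ) = sqrt(z**2 + 25)/5 (absorbing any constant into C).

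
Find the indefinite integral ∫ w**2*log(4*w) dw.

w**3*(log(w) + 2*log(2))/3 - w**3/9 + C

Use integration by parts with u = log(4*w), dv = w**2 dw.
Then du = 1/w dw and v = w**3/3.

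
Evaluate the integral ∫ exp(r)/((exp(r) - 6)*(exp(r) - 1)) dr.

log(exp(r) - 6)/5 - log(exp(r) - 1)/5 + C

Let u = e^r, du = e^r dr.
The integral becomes ∫ du/((u-1)(u-6)); decompose into partial fractions.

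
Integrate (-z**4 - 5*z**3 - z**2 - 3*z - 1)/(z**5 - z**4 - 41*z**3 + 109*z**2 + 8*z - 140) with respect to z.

-1291*log(z - 5)/648 + 824*log(z - 2)/729 - 5*log(z + 1)/324 - 715*log(z + 7)/5832 - 67/(81*z - 162) + C

Factor the denominator: (z - 5)*(z - 2)**2*(z + 1)*(z + 7).
Partial-fraction decomposition: -715/(5832*(z + 7)) - 5/(324*(z + 1)) + 824/(729*(z - 2)) + 67/(81*(z - 2)**2) - 1291/(648*(z - 5)).
Integrate each term; A/(z−a) gives A·log|z−a|; A/(z−a)² gives −A/(z−a).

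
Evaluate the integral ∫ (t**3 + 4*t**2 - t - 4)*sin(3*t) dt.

-t**3*cos(3*t)/3 + t**2*sin(3*t)/3 - 4*t**2*cos(3*t)/3 + 8*t*sin(3*t)/9 + 5*t*cos(3*t)/9 - 5*sin(3*t)/27 + 44*cos(3*t)/27 + C

Use integration by parts with u = t**3 + 4*t**2 - t - 4, dv = sin(3*t) dt, so v = -cos(3*t)/3.
Apply parts 3 times (tabular method): alternate signs, differentiate u down to 0, integrate dv up.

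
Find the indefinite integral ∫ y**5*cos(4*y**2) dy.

y**4*sin(4*y**2)/8 + y**2*cos(4*y**2)/16 - sin(4*y**2)/64 + C

Let u = y², du = 2y dy; rewrite as (1/2)∫ u^2·cos(4u) du.
Now integrate by parts 2 times.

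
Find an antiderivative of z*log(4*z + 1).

z**2*log(4*z + 1)/2 - z**2/4 + z/8 - log(4*z + 1)/32 + C

Use integration by parts with u = log(4*z + 1), dv = z dz.
Then du = 4/(4*z + 1) dz and v = z**2/2.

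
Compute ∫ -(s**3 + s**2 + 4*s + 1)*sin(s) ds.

Use integration by parts with u = s**3 + s**2 + 4*s + 1, dv = -sin(s) ds, so v = cos(s).
Apply parts 3 times (tabular method): alternate signs, differentiate u down to 0, integrate dv up.

s**3*cos(s) - 3*s**2*sin(s) + s**2*cos(s) - 2*s*sin(s) - 2*s*cos(s) + 2*sin(s) - cos(s) + C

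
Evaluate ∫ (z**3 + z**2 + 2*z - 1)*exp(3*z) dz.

(3*z**3 + 6*z - 5)*exp(3*z)/9 + C

Use integration by parts with u = z**3 + z**2 + 2*z - 1, dv = exp(3*z) dz, so v = exp(3*z)/3.
Apply parts 3 times (tabular method): alternate signs, differentiate u down to 0, integrate dv up.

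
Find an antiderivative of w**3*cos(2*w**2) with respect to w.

Let u = w², du = 2w dw; rewrite as (1/2)∫ u^1·cos(2u) du.
Now integrate by parts 1 time.

w**2*sin(2*w**2)/4 + cos(2*w**2)/8 + C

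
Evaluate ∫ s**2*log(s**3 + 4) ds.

Let u = s**3 + 4, so du = (3*s**2) ds.
The integral becomes (1/3)·∫ log(u) du; integrate by parts with u′=log(u), dv′=du.

s**3*log(s**3 + 4)/3 - s**3/3 + 4*log(s**3 + 4)/3 + C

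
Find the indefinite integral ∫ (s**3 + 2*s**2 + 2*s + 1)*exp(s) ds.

(s**3 - s**2 + 4*s - 3)*exp(s) + C

Use integration by parts with u = s**3 + 2*s**2 + 2*s + 1, dv = exp(s) ds, so v = exp(s).
Apply parts 3 times (tabular method): alternate signs, differentiate u down to 0, integrate dv up.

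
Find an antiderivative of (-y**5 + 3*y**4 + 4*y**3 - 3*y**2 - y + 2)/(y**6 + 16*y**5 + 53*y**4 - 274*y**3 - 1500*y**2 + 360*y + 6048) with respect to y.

-log(y - 4)/308 - log(y - 2)/160 + 89*log(y + 3)/315 + 15997*log(y + 6)/288 - 625*log(y + 7)/11 + 535/(12*y + 72) + C

Factor the denominator: (y - 4)*(y - 2)*(y + 3)*(y + 6)**2*(y + 7).
Partial-fraction decomposition: -625/(11*(y + 7)) + 15997/(288*(y + 6)) - 535/(12*(y + 6)**2) + 89/(315*(y + 3)) - 1/(160*(y - 2)) - 1/(308*(y - 4)).
Integrate each term; A/(y−a) gives A·log|y−a|; A/(y−a)² gives −A/(y−a).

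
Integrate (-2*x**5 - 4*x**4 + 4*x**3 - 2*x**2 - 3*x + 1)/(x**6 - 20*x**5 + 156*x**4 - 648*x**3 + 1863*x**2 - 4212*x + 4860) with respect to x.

79633*log(x - 6)/675 - 4157*log(x - 5)/34 + 182*log(x - 3)/81 + 2959*log(x**2 + 9)/137700 + 13613*atan(x/3)/68850 + 19961/(135*x - 810) + C

Factor the denominator: (x - 6)**2*(x - 5)*(x - 3)*(x**2 + 9).
Partial-fraction decomposition: (2959*x + 40839)/(68850*(x**2 + 9)) + 182/(81*(x - 3)) - 4157/(34*(x - 5)) + 79633/(675*(x - 6)) - 19961/(135*(x - 6)**2).
Integrate each term; A/(x−a) gives A·log|x−a|; the (Bx+D)/(x²+p²) term gives a log and an atan.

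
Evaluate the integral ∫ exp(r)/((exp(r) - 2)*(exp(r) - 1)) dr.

Let u = e^r, du = e^r dr.
The integral becomes ∫ du/((u-1)(u-2)); decompose into partial fractions.

log(exp(r) - 2) - log(exp(r) - 1) + C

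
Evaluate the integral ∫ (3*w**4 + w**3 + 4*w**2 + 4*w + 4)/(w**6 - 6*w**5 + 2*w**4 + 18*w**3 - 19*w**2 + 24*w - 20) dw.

177*log(w - 5)/182 - 7*log(w - 2)/5 + 2*log(w - 1)/3 - 13*log(w + 2)/105 - 3*log(w**2 + 1)/52 + 3*atan(w)/130 + C

Factor the denominator: (w - 5)*(w - 2)*(w - 1)*(w + 2)*(w**2 + 1).
Partial-fraction decomposition: -3*(5*w - 1)/(130*(w**2 + 1)) - 13/(105*(w + 2)) + 2/(3*(w - 1)) - 7/(5*(w - 2)) + 177/(182*(w - 5)).
Integrate each term; A/(w−a) gives A·log|w−a|; the (Bw+D)/(w²+p²) term gives a log and an atan.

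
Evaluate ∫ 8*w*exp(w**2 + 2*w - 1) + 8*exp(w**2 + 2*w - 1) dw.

Let u = w**2 + 2*w - 1, so du = (2*w + 2) dw.
Rewriting, the integral becomes 4·∫ e^u du = 4·e^u.
Substituting back, u = w**2 + 2*w - 1.

4*exp(w**2 + 2*w - 1) + C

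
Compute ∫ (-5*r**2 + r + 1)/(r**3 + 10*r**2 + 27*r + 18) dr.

Factor the denominator: (r + 1)*(r + 3)*(r + 6).
Partial-fraction decomposition: -37/(3*(r + 6)) + 47/(6*(r + 3)) - 1/(2*(r + 1)).
Integrate each term: A/(r−a) contributes A·log|r−a|.

-log(r + 1)/2 + 47*log(r + 3)/6 - 37*log(r + 6)/3 + C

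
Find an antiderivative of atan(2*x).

Use integration by parts with u = arctan(2*x), dv = dx.
Then du = 2/(4*x**2 + 1) dx.

x*atan(2*x) - log(4*x**2 + 1)/4 + C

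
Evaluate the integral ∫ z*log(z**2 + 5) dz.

Let u = z**2 + 5, so du = (2*z) dz.
The integral becomes (1/2)·∫ log(u) du; integrate by parts with u′=log(u), dv′=du.

z**2*log(z**2 + 5)/2 - z**2/2 + 5*log(z**2 + 5)/2 + C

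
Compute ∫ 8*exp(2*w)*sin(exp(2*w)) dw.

-4*cos(exp(2*w)) + C

Let u = exp(2*w), so du = (2*exp(2*w)) dw.
Rewriting, the integral becomes 4·∫ sin(u) du = 4·-cos(u).
Substituting back, u = exp(2*w).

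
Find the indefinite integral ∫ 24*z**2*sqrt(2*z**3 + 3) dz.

8*(2*z**3 + 3)**(3/2)/3 + C

Let u = 2*z**3 + 3, so du = (6*z**2) dz.
Rewriting, the integral becomes 4·∫ √u du = 4·(2/3)u^(3/2).
Substituting back, u = 2*z**3 + 3.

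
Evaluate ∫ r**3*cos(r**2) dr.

r**2*sin(r**2)/2 + cos(r**2)/2 + C

Let u = r², du = 2r dr; rewrite as (1/2)∫ u^1·cos(1u) du.
Now integrate by parts 1 time.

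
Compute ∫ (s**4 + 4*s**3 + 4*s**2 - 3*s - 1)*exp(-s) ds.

(-s**4 - 8*s**3 - 28*s**2 - 53*s - 52)*exp(-s) + C

Use integration by parts with u = s**4 + 4*s**3 + 4*s**2 - 3*s - 1, dv = exp(-s) ds, so v = -exp(-s).
Apply parts 4 times (tabular method): alternate signs, differentiate u down to 0, integrate dv up.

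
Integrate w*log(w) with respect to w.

Use integration by parts with u = log(w), dv = w dw.
Then du = 1/w dw and v = w**2/2.

w**2*log(w)/2 - w**2/4 + C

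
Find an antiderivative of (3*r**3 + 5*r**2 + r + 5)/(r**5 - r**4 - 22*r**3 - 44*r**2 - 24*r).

Factor the denominator: r*(r - 6)*(r + 1)*(r + 2)**2.
Partial-fraction decomposition: -123/(128*(r + 2)) + 1/(16*(r + 2)**2) + 6/(7*(r + 1)) + 839/(2688*(r - 6)) - 5/(24*r).
Integrate each term; A/(r−a) gives A·log|r−a|; A/(r−a)² gives −A/(r−a).

-5*log(r)/24 + 839*log(r - 6)/2688 + 6*log(r + 1)/7 - 123*log(r + 2)/128 - 1/(16*r + 32) + C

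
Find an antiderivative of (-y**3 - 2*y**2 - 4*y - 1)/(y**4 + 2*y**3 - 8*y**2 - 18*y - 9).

-29*log(y - 3)/48 + 7*log(y + 1)/16 - 5*log(y + 3)/6 + 1/(4*y + 4) + C

Factor the denominator: (y - 3)*(y + 1)**2*(y + 3).
Partial-fraction decomposition: -5/(6*(y + 3)) + 7/(16*(y + 1)) - 1/(4*(y + 1)**2) - 29/(48*(y - 3)).
Integrate each term; A/(y−a) gives A·log|y−a|; A/(y−a)² gives −A/(y−a).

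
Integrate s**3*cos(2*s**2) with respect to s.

s**2*sin(2*s**2)/4 + cos(2*s**2)/8 + C

Let u = s², du = 2s ds; rewrite as (1/2)∫ u^1·cos(2u) du.
Now integrate by parts 1 time.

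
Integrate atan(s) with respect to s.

s*atan(s) - log(s**2 + 1)/2 + C

Use integration by parts with u = arctan(s), dv = ds.
Then du = 1/(s**2 + 1) ds.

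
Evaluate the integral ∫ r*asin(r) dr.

Use integration by parts with u = arcsin(r), dv = r dr.
Then du = 1/sqrt(-r**2 + 1) dr.

r**2*asin(r)/2 + r*sqrt(-r**2 + 1)/4 - asin(r)/4 + C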